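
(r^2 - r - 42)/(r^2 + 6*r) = (r - 7)/r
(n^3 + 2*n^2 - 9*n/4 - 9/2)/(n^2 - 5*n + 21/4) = (2*n^2 + 7*n + 6)/(2*n - 7)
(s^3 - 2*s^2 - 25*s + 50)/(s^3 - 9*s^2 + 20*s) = (s^2 + 3*s - 10)/(s*(s - 4))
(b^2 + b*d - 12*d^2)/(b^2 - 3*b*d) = (b + 4*d)/b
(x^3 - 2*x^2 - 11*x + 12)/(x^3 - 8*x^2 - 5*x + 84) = (x - 1)/(x - 7)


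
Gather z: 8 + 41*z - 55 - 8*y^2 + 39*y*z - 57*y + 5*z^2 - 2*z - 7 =-8*y^2 - 57*y + 5*z^2 + z*(39*y + 39) - 54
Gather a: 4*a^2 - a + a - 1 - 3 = 4*a^2 - 4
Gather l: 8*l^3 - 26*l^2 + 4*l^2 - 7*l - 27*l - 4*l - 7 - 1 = 8*l^3 - 22*l^2 - 38*l - 8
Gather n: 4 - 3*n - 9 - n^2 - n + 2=-n^2 - 4*n - 3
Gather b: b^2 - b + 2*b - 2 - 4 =b^2 + b - 6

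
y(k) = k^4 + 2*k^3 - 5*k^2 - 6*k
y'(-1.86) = 7.62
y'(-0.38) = -1.55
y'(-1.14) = 7.27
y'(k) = 4*k^3 + 6*k^2 - 10*k - 6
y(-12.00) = 16632.00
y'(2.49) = 68.05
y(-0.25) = 1.16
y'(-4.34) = -176.57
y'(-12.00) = -5934.00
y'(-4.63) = -228.09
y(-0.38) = 1.47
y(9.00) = 7560.00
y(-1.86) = -7.04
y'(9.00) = 3306.00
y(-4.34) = 123.15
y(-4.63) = 181.63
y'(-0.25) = -3.19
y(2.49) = 23.38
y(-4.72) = 202.95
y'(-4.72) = -245.75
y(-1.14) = -0.93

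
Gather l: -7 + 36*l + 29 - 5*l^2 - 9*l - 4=-5*l^2 + 27*l + 18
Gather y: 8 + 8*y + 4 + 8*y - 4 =16*y + 8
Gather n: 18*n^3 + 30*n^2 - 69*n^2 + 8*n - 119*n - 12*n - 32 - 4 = 18*n^3 - 39*n^2 - 123*n - 36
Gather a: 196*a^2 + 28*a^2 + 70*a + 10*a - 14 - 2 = 224*a^2 + 80*a - 16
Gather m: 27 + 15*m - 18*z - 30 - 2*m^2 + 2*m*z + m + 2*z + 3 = -2*m^2 + m*(2*z + 16) - 16*z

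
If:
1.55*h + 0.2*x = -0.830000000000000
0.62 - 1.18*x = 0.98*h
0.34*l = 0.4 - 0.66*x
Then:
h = -0.68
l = -0.93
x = 1.09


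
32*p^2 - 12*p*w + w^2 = (-8*p + w)*(-4*p + w)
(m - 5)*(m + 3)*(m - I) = m^3 - 2*m^2 - I*m^2 - 15*m + 2*I*m + 15*I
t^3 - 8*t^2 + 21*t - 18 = (t - 3)^2*(t - 2)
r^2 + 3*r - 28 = (r - 4)*(r + 7)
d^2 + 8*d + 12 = (d + 2)*(d + 6)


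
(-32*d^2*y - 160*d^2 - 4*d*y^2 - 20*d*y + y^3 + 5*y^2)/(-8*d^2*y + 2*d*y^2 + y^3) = (-8*d*y - 40*d + y^2 + 5*y)/(y*(-2*d + y))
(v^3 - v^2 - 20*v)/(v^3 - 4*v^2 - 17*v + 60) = v/(v - 3)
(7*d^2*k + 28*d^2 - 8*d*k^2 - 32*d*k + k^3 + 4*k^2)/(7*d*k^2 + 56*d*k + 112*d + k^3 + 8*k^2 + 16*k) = (7*d^2 - 8*d*k + k^2)/(7*d*k + 28*d + k^2 + 4*k)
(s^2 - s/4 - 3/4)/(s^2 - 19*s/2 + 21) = (4*s^2 - s - 3)/(2*(2*s^2 - 19*s + 42))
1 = 1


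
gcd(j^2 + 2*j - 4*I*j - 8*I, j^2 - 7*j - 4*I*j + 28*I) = j - 4*I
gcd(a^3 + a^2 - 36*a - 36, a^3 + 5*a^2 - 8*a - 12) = a^2 + 7*a + 6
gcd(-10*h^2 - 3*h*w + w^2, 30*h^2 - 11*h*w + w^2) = -5*h + w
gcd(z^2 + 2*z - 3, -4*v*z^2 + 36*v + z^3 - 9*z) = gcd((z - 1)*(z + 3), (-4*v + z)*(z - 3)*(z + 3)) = z + 3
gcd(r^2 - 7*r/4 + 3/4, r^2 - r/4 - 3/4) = r - 1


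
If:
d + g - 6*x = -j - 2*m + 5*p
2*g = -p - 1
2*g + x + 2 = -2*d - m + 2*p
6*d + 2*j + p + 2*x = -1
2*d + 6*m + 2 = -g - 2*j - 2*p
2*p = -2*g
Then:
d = 47/32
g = -1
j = -131/32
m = 3/8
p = 1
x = -21/16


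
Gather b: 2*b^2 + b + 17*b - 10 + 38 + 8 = 2*b^2 + 18*b + 36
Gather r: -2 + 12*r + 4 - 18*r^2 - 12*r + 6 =8 - 18*r^2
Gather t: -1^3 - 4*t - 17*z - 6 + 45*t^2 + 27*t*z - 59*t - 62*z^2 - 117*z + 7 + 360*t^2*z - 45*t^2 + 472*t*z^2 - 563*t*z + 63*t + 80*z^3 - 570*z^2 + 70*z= 360*t^2*z + t*(472*z^2 - 536*z) + 80*z^3 - 632*z^2 - 64*z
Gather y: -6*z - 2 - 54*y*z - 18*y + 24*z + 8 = y*(-54*z - 18) + 18*z + 6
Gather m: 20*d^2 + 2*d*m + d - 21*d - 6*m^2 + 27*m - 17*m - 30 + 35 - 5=20*d^2 - 20*d - 6*m^2 + m*(2*d + 10)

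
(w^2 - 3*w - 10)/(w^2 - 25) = (w + 2)/(w + 5)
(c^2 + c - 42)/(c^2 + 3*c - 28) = (c - 6)/(c - 4)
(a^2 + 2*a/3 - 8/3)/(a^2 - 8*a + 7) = (3*a^2 + 2*a - 8)/(3*(a^2 - 8*a + 7))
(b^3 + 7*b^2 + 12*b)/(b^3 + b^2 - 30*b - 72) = b/(b - 6)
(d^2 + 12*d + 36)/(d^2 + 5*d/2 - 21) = 2*(d + 6)/(2*d - 7)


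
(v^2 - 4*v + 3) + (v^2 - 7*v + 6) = 2*v^2 - 11*v + 9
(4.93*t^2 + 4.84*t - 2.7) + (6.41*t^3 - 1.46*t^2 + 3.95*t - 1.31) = 6.41*t^3 + 3.47*t^2 + 8.79*t - 4.01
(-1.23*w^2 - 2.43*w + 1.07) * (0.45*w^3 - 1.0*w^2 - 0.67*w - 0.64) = -0.5535*w^5 + 0.1365*w^4 + 3.7356*w^3 + 1.3453*w^2 + 0.8383*w - 0.6848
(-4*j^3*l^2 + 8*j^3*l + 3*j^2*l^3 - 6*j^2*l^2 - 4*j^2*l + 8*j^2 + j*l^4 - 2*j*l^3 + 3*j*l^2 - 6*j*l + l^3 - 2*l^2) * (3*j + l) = -12*j^4*l^2 + 24*j^4*l + 5*j^3*l^3 - 10*j^3*l^2 - 12*j^3*l + 24*j^3 + 6*j^2*l^4 - 12*j^2*l^3 + 5*j^2*l^2 - 10*j^2*l + j*l^5 - 2*j*l^4 + 6*j*l^3 - 12*j*l^2 + l^4 - 2*l^3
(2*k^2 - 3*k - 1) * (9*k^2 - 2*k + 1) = 18*k^4 - 31*k^3 - k^2 - k - 1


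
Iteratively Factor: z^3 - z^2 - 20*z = (z + 4)*(z^2 - 5*z) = z*(z + 4)*(z - 5)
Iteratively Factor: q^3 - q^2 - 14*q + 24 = (q - 3)*(q^2 + 2*q - 8) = (q - 3)*(q - 2)*(q + 4)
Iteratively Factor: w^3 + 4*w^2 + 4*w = (w)*(w^2 + 4*w + 4) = w*(w + 2)*(w + 2)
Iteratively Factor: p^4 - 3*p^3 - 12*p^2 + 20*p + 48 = (p - 4)*(p^3 + p^2 - 8*p - 12) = (p - 4)*(p + 2)*(p^2 - p - 6) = (p - 4)*(p + 2)^2*(p - 3)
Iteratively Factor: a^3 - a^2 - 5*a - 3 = (a - 3)*(a^2 + 2*a + 1) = (a - 3)*(a + 1)*(a + 1)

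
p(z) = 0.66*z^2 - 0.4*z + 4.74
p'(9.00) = 11.48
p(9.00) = 54.60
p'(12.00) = 15.44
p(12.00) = 94.98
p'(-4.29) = -6.06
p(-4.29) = 18.60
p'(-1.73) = -2.68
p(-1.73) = 7.41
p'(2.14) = 2.42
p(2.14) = 6.91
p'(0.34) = 0.05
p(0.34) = 4.68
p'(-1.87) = -2.87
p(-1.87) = 7.80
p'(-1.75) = -2.71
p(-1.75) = 7.46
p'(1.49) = 1.57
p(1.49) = 5.61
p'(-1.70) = -2.64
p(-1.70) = 7.33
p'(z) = 1.32*z - 0.4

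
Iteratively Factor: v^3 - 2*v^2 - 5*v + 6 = (v + 2)*(v^2 - 4*v + 3) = (v - 1)*(v + 2)*(v - 3)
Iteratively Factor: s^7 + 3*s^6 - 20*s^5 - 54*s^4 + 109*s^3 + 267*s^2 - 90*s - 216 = (s - 1)*(s^6 + 4*s^5 - 16*s^4 - 70*s^3 + 39*s^2 + 306*s + 216) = (s - 3)*(s - 1)*(s^5 + 7*s^4 + 5*s^3 - 55*s^2 - 126*s - 72) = (s - 3)*(s - 1)*(s + 4)*(s^4 + 3*s^3 - 7*s^2 - 27*s - 18) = (s - 3)*(s - 1)*(s + 3)*(s + 4)*(s^3 - 7*s - 6) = (s - 3)^2*(s - 1)*(s + 3)*(s + 4)*(s^2 + 3*s + 2) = (s - 3)^2*(s - 1)*(s + 2)*(s + 3)*(s + 4)*(s + 1)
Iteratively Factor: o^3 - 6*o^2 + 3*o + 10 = (o - 5)*(o^2 - o - 2) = (o - 5)*(o + 1)*(o - 2)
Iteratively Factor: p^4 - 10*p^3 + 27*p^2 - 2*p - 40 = (p + 1)*(p^3 - 11*p^2 + 38*p - 40) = (p - 4)*(p + 1)*(p^2 - 7*p + 10) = (p - 4)*(p - 2)*(p + 1)*(p - 5)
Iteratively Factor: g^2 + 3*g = (g)*(g + 3)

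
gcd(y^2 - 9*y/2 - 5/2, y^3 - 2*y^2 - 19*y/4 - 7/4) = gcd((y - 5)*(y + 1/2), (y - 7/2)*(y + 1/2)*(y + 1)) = y + 1/2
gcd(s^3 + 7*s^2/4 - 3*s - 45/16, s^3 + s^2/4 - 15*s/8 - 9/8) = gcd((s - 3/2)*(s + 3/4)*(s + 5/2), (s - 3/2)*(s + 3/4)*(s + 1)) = s^2 - 3*s/4 - 9/8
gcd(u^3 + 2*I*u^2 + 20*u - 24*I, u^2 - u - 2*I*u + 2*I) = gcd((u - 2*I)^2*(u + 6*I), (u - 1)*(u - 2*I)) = u - 2*I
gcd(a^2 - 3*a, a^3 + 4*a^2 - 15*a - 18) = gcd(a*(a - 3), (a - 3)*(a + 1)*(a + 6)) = a - 3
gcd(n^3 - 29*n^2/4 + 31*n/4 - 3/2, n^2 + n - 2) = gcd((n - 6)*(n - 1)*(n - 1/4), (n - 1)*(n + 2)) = n - 1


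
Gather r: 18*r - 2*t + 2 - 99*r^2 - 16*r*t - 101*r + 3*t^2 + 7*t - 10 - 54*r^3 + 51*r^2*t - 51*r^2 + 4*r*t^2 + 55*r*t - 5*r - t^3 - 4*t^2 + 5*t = -54*r^3 + r^2*(51*t - 150) + r*(4*t^2 + 39*t - 88) - t^3 - t^2 + 10*t - 8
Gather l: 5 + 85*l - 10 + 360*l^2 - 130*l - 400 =360*l^2 - 45*l - 405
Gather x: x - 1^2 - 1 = x - 2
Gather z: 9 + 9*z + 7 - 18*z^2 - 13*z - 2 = -18*z^2 - 4*z + 14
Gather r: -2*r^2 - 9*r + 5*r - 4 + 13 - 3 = -2*r^2 - 4*r + 6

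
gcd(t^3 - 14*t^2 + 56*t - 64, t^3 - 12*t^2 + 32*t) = t^2 - 12*t + 32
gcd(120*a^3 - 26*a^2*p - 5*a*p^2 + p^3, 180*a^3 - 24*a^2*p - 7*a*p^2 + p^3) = -30*a^2 - a*p + p^2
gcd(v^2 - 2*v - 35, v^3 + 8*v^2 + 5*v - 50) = v + 5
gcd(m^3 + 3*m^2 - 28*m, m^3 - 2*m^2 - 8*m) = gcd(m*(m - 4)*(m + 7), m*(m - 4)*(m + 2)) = m^2 - 4*m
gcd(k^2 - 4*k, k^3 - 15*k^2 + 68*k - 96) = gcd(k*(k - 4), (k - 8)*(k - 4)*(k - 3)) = k - 4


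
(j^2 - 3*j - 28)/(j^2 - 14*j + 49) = (j + 4)/(j - 7)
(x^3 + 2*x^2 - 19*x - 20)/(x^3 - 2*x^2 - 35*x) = (x^2 - 3*x - 4)/(x*(x - 7))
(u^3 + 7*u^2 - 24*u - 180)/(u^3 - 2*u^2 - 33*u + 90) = (u + 6)/(u - 3)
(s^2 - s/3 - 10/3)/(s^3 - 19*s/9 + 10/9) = 3*(s - 2)/(3*s^2 - 5*s + 2)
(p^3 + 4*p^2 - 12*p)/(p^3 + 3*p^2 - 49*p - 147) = p*(p^2 + 4*p - 12)/(p^3 + 3*p^2 - 49*p - 147)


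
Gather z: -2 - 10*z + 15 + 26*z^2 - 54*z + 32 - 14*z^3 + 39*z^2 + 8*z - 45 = -14*z^3 + 65*z^2 - 56*z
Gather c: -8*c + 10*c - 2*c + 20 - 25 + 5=0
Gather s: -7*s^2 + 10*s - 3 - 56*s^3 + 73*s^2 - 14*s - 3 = -56*s^3 + 66*s^2 - 4*s - 6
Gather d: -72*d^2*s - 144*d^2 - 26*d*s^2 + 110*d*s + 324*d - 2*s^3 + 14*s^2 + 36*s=d^2*(-72*s - 144) + d*(-26*s^2 + 110*s + 324) - 2*s^3 + 14*s^2 + 36*s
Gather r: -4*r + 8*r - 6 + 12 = 4*r + 6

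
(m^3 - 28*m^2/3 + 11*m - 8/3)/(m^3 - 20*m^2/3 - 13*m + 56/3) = (3*m - 1)/(3*m + 7)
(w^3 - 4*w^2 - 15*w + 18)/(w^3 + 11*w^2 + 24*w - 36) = (w^2 - 3*w - 18)/(w^2 + 12*w + 36)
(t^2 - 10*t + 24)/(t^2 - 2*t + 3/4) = 4*(t^2 - 10*t + 24)/(4*t^2 - 8*t + 3)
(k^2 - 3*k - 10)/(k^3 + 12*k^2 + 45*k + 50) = (k - 5)/(k^2 + 10*k + 25)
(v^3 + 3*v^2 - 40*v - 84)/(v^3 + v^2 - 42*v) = (v + 2)/v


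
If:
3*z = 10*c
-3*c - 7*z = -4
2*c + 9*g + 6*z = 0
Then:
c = 12/79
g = -88/237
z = 40/79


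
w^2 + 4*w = w*(w + 4)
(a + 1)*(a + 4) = a^2 + 5*a + 4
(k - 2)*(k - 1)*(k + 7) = k^3 + 4*k^2 - 19*k + 14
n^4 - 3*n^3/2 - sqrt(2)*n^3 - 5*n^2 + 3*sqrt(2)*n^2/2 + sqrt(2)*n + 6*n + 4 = (n - 2)*(n + 1/2)*(n - 2*sqrt(2))*(n + sqrt(2))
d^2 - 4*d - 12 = (d - 6)*(d + 2)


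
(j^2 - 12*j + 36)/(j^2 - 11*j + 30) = (j - 6)/(j - 5)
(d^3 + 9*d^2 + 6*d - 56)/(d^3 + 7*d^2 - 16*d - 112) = (d - 2)/(d - 4)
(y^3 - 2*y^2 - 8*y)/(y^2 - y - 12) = y*(y + 2)/(y + 3)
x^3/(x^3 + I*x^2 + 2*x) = x^2/(x^2 + I*x + 2)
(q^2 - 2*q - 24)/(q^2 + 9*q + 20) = (q - 6)/(q + 5)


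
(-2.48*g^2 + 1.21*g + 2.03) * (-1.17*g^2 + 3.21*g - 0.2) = 2.9016*g^4 - 9.3765*g^3 + 2.005*g^2 + 6.2743*g - 0.406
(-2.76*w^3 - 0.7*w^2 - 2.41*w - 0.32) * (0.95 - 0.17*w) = 0.4692*w^4 - 2.503*w^3 - 0.2553*w^2 - 2.2351*w - 0.304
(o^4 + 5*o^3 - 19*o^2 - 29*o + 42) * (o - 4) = o^5 + o^4 - 39*o^3 + 47*o^2 + 158*o - 168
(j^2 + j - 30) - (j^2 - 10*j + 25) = 11*j - 55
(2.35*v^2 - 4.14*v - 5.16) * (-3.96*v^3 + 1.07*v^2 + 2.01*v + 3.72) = -9.306*v^5 + 18.9089*v^4 + 20.7273*v^3 - 5.1006*v^2 - 25.7724*v - 19.1952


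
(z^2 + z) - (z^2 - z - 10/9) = 2*z + 10/9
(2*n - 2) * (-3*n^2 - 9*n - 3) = -6*n^3 - 12*n^2 + 12*n + 6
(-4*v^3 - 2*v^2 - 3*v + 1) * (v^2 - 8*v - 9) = -4*v^5 + 30*v^4 + 49*v^3 + 43*v^2 + 19*v - 9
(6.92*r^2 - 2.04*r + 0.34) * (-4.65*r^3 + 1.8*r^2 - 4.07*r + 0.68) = -32.178*r^5 + 21.942*r^4 - 33.4174*r^3 + 13.6204*r^2 - 2.771*r + 0.2312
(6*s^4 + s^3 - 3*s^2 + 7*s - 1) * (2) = 12*s^4 + 2*s^3 - 6*s^2 + 14*s - 2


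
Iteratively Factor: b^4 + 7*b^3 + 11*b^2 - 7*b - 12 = (b - 1)*(b^3 + 8*b^2 + 19*b + 12) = (b - 1)*(b + 3)*(b^2 + 5*b + 4) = (b - 1)*(b + 1)*(b + 3)*(b + 4)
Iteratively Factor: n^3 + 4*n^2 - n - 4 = (n + 1)*(n^2 + 3*n - 4) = (n + 1)*(n + 4)*(n - 1)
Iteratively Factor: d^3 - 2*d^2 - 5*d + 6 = (d - 1)*(d^2 - d - 6) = (d - 3)*(d - 1)*(d + 2)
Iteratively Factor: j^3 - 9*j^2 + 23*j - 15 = (j - 1)*(j^2 - 8*j + 15) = (j - 5)*(j - 1)*(j - 3)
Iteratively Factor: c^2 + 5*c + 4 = (c + 1)*(c + 4)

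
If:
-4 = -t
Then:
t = 4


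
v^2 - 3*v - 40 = (v - 8)*(v + 5)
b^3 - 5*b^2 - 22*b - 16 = (b - 8)*(b + 1)*(b + 2)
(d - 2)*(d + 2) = d^2 - 4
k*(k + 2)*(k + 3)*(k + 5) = k^4 + 10*k^3 + 31*k^2 + 30*k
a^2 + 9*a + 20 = (a + 4)*(a + 5)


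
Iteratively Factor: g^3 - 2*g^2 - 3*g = (g - 3)*(g^2 + g) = (g - 3)*(g + 1)*(g)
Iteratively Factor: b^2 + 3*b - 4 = (b + 4)*(b - 1)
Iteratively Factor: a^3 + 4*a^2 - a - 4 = (a - 1)*(a^2 + 5*a + 4) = (a - 1)*(a + 4)*(a + 1)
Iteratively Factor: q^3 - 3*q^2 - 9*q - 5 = (q + 1)*(q^2 - 4*q - 5) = (q + 1)^2*(q - 5)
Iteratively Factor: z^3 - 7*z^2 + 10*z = (z - 2)*(z^2 - 5*z) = z*(z - 2)*(z - 5)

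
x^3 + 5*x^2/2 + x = x*(x + 1/2)*(x + 2)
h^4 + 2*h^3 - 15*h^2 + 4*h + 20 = (h - 2)^2*(h + 1)*(h + 5)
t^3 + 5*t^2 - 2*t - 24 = (t - 2)*(t + 3)*(t + 4)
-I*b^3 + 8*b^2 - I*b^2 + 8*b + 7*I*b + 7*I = (b + I)*(b + 7*I)*(-I*b - I)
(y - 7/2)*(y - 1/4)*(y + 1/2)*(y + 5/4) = y^4 - 2*y^3 - 81*y^2/16 - 13*y/16 + 35/64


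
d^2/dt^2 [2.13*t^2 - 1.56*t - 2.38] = 4.26000000000000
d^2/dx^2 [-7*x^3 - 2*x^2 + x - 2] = -42*x - 4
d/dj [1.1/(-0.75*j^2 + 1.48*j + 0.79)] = (1.65*j - 1.628)/(-0.75*j^2 + 1.48*j + 0.79)^2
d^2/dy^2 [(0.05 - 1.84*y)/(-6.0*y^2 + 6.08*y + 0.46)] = ((22.9744 - 66.24*y)*(-6.0*y^2 + 6.08*y + 0.46) - (1.84*y - 0.05)*(12.0*y - 6.08)*(24.0*y - 12.16))/(-6.0*y^2 + 6.08*y + 0.46)^3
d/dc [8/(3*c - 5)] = -24/(3*c - 5)^2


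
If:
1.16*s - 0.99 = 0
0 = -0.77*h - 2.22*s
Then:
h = -2.46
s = 0.85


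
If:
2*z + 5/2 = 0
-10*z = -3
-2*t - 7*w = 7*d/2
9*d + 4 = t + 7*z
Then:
No Solution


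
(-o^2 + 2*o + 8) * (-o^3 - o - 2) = o^5 - 2*o^4 - 7*o^3 - 12*o - 16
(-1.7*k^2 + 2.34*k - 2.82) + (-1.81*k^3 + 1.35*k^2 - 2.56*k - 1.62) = -1.81*k^3 - 0.35*k^2 - 0.22*k - 4.44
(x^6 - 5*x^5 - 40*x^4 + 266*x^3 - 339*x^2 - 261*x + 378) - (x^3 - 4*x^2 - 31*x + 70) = x^6 - 5*x^5 - 40*x^4 + 265*x^3 - 335*x^2 - 230*x + 308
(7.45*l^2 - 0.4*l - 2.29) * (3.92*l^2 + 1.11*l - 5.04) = 29.204*l^4 + 6.7015*l^3 - 46.9688*l^2 - 0.5259*l + 11.5416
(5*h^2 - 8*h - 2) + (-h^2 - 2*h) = 4*h^2 - 10*h - 2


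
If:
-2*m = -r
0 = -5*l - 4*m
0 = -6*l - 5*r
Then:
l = 0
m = 0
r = 0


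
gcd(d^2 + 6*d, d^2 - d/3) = d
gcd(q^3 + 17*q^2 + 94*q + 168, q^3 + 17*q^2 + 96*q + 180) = q + 6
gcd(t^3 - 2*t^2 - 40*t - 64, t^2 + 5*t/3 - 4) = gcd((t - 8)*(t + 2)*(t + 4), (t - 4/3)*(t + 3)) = 1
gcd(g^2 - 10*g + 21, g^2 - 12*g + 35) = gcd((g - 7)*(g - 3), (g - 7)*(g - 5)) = g - 7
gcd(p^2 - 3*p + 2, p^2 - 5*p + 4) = p - 1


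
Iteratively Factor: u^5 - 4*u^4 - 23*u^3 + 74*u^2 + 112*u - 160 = (u + 2)*(u^4 - 6*u^3 - 11*u^2 + 96*u - 80) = (u - 4)*(u + 2)*(u^3 - 2*u^2 - 19*u + 20) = (u - 4)*(u + 2)*(u + 4)*(u^2 - 6*u + 5) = (u - 5)*(u - 4)*(u + 2)*(u + 4)*(u - 1)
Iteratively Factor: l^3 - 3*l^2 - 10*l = (l)*(l^2 - 3*l - 10) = l*(l - 5)*(l + 2)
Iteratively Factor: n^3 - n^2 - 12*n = (n + 3)*(n^2 - 4*n) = n*(n + 3)*(n - 4)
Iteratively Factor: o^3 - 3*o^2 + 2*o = (o - 1)*(o^2 - 2*o) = o*(o - 1)*(o - 2)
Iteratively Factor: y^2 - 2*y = (y - 2)*(y)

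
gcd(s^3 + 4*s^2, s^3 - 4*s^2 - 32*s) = s^2 + 4*s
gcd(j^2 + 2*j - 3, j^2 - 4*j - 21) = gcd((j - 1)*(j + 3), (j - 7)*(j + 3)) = j + 3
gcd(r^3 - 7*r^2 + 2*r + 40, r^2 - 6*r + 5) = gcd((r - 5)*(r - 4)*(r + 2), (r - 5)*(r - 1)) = r - 5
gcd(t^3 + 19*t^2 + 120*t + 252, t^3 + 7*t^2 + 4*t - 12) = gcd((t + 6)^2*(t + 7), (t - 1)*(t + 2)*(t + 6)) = t + 6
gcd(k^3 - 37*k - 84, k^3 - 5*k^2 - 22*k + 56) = k^2 - 3*k - 28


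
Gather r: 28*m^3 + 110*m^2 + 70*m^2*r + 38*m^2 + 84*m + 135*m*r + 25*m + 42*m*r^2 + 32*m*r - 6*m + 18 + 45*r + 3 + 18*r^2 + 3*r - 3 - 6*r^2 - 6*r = 28*m^3 + 148*m^2 + 103*m + r^2*(42*m + 12) + r*(70*m^2 + 167*m + 42) + 18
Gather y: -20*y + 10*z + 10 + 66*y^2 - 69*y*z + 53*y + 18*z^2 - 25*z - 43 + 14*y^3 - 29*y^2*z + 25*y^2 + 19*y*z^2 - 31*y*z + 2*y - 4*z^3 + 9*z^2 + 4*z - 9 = 14*y^3 + y^2*(91 - 29*z) + y*(19*z^2 - 100*z + 35) - 4*z^3 + 27*z^2 - 11*z - 42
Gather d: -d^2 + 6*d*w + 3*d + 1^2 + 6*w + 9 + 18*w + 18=-d^2 + d*(6*w + 3) + 24*w + 28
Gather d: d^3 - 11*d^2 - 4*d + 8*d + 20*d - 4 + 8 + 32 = d^3 - 11*d^2 + 24*d + 36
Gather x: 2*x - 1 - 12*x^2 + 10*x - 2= -12*x^2 + 12*x - 3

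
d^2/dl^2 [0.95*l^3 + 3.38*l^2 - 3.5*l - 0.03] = 5.7*l + 6.76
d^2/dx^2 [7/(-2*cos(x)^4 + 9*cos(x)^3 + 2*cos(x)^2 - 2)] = 7*(-(1 - cos(4*x))*(27*cos(x) - 4*cos(2*x))^2 + (2*cos(x)^4 - 9*cos(x)^3 - 2*cos(x)^2 + 2)*(-32*(1 - cos(2*x))^2 + 27*cos(x) - 64*cos(2*x) + 81*cos(3*x) + 48))/(4*(2*cos(x)^4 - 9*cos(x)^3 - 2*cos(x)^2 + 2)^3)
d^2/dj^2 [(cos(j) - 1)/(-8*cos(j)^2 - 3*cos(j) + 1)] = (144*(1 - cos(2*j))^2*cos(j) - 70*(1 - cos(2*j))^2 - 52*cos(j) - 107*cos(2*j) + 90*cos(3*j) - 32*cos(5*j) + 201)/(3*cos(j) + 4*cos(2*j) + 3)^3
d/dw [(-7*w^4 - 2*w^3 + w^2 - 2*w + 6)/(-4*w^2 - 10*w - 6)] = (28*w^5 + 109*w^4 + 104*w^3 + 9*w^2 + 18*w + 36)/(2*(4*w^4 + 20*w^3 + 37*w^2 + 30*w + 9))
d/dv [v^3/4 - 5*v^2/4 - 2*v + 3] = 3*v^2/4 - 5*v/2 - 2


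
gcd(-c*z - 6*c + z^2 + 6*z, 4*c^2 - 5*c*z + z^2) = -c + z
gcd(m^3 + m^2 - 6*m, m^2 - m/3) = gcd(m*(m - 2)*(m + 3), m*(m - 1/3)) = m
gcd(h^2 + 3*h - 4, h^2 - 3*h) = 1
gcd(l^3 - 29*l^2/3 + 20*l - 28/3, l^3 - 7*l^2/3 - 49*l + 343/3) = l - 7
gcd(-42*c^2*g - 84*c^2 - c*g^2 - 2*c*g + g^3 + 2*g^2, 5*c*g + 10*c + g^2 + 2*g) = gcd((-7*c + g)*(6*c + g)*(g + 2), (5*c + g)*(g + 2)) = g + 2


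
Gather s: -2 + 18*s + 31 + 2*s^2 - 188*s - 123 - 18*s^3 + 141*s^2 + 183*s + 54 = -18*s^3 + 143*s^2 + 13*s - 40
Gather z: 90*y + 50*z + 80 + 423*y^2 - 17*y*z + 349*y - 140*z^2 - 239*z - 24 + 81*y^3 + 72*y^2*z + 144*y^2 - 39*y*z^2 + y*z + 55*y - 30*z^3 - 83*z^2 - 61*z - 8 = 81*y^3 + 567*y^2 + 494*y - 30*z^3 + z^2*(-39*y - 223) + z*(72*y^2 - 16*y - 250) + 48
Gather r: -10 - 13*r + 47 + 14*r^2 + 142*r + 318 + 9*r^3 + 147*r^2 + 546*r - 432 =9*r^3 + 161*r^2 + 675*r - 77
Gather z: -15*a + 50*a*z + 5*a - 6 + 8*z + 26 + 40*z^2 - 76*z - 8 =-10*a + 40*z^2 + z*(50*a - 68) + 12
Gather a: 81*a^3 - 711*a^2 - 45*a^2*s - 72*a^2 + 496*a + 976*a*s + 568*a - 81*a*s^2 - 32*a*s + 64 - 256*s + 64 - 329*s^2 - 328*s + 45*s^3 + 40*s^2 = 81*a^3 + a^2*(-45*s - 783) + a*(-81*s^2 + 944*s + 1064) + 45*s^3 - 289*s^2 - 584*s + 128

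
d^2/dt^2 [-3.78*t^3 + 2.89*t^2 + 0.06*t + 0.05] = 5.78 - 22.68*t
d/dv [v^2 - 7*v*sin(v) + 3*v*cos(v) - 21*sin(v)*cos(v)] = -3*v*sin(v) - 7*v*cos(v) + 2*v - 7*sin(v) + 3*cos(v) - 21*cos(2*v)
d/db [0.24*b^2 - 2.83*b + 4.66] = 0.48*b - 2.83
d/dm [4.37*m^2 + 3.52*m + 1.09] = 8.74*m + 3.52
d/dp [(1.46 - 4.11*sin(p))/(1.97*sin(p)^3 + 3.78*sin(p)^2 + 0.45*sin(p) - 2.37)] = (16.1934*sin(p)^3 + 6.9072*sin(p)^2 - 11.0376*sin(p) + 9.0837)*cos(p)/(3.8809*sin(p)^6 + 14.8932*sin(p)^5 + 16.0614*sin(p)^4 - 5.9358*sin(p)^3 - 17.7147*sin(p)^2 - 2.133*sin(p) + 5.6169)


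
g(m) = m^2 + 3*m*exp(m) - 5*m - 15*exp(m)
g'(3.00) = -59.26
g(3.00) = -126.51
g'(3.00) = -59.26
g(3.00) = -126.51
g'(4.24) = 53.45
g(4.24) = -161.47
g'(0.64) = -22.84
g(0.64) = -27.60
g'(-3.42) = -12.57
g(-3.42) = 27.97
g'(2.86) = -59.00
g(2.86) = -118.22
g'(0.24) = -18.86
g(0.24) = -19.30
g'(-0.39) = -14.70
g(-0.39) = -8.85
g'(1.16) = -29.86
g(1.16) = -41.20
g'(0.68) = -23.30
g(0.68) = -28.52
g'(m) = 3*m*exp(m) + 2*m - 12*exp(m) - 5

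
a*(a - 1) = a^2 - a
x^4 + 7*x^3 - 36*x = x*(x - 2)*(x + 3)*(x + 6)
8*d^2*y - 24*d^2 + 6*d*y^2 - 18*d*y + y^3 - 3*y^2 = (2*d + y)*(4*d + y)*(y - 3)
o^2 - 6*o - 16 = (o - 8)*(o + 2)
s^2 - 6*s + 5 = (s - 5)*(s - 1)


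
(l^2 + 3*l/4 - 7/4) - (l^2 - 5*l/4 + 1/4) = 2*l - 2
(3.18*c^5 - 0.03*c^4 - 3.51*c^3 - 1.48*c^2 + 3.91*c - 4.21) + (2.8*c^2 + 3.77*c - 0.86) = 3.18*c^5 - 0.03*c^4 - 3.51*c^3 + 1.32*c^2 + 7.68*c - 5.07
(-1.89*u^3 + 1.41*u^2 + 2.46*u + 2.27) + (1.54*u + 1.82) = -1.89*u^3 + 1.41*u^2 + 4.0*u + 4.09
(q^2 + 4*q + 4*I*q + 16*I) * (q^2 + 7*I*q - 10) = q^4 + 4*q^3 + 11*I*q^3 - 38*q^2 + 44*I*q^2 - 152*q - 40*I*q - 160*I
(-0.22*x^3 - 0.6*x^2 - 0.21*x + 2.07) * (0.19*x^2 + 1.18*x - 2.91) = -0.0418*x^5 - 0.3736*x^4 - 0.1077*x^3 + 1.8915*x^2 + 3.0537*x - 6.0237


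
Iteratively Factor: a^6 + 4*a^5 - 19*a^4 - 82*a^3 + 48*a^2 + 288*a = (a + 3)*(a^5 + a^4 - 22*a^3 - 16*a^2 + 96*a) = (a - 2)*(a + 3)*(a^4 + 3*a^3 - 16*a^2 - 48*a) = (a - 2)*(a + 3)^2*(a^3 - 16*a) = a*(a - 2)*(a + 3)^2*(a^2 - 16) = a*(a - 4)*(a - 2)*(a + 3)^2*(a + 4)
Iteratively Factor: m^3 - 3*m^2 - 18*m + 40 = (m - 2)*(m^2 - m - 20) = (m - 5)*(m - 2)*(m + 4)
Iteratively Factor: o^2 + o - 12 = (o + 4)*(o - 3)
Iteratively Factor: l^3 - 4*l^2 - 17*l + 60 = (l + 4)*(l^2 - 8*l + 15) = (l - 3)*(l + 4)*(l - 5)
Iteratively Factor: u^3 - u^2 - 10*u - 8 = (u - 4)*(u^2 + 3*u + 2) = (u - 4)*(u + 2)*(u + 1)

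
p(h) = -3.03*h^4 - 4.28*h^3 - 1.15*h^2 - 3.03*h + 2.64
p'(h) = -12.12*h^3 - 12.84*h^2 - 2.3*h - 3.03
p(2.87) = -322.28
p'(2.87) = -401.91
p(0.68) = -1.95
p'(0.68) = -14.34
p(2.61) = -229.81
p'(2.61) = -311.99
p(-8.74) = -14881.53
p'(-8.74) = 7127.90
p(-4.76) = -1102.90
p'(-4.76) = 1024.14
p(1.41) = -27.89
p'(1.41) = -65.78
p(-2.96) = -120.07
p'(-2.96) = 205.60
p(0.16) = 2.11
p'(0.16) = -3.78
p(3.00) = -377.79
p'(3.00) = -452.73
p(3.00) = -377.79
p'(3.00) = -452.73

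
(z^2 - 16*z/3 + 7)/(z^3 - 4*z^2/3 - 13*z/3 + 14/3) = (z - 3)/(z^2 + z - 2)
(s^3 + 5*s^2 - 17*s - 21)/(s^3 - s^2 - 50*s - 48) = (s^2 + 4*s - 21)/(s^2 - 2*s - 48)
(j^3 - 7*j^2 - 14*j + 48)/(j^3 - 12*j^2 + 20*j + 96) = (j^2 + j - 6)/(j^2 - 4*j - 12)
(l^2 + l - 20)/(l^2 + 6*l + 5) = (l - 4)/(l + 1)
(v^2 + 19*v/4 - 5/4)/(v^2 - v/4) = (v + 5)/v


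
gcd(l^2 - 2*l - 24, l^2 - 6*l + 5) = 1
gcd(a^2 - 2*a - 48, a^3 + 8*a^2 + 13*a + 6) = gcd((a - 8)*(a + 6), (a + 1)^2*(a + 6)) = a + 6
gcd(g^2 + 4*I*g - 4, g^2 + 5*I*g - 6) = g + 2*I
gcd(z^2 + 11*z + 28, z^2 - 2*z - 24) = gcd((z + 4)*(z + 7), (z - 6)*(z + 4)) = z + 4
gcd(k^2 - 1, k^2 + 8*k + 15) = 1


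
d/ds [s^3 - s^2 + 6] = s*(3*s - 2)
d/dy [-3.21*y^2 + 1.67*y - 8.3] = 1.67 - 6.42*y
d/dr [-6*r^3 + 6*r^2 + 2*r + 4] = -18*r^2 + 12*r + 2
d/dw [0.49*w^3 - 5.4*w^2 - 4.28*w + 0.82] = 1.47*w^2 - 10.8*w - 4.28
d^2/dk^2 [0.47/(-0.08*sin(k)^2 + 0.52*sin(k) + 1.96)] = (-0.012032*sin(k)^4 + 0.0586560000000001*sin(k)^3 - 0.403824*sin(k)^2 + 0.361712*sin(k) + 0.401568)/(-0.08*sin(k)^2 + 0.52*sin(k) + 1.96)^3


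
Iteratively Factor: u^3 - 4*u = (u + 2)*(u^2 - 2*u) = (u - 2)*(u + 2)*(u)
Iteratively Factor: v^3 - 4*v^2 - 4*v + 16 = (v + 2)*(v^2 - 6*v + 8) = (v - 4)*(v + 2)*(v - 2)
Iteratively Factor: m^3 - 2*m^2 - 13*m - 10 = (m - 5)*(m^2 + 3*m + 2) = (m - 5)*(m + 2)*(m + 1)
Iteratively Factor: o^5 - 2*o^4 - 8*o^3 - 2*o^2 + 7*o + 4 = (o + 1)*(o^4 - 3*o^3 - 5*o^2 + 3*o + 4) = (o + 1)^2*(o^3 - 4*o^2 - o + 4) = (o - 1)*(o + 1)^2*(o^2 - 3*o - 4) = (o - 4)*(o - 1)*(o + 1)^2*(o + 1)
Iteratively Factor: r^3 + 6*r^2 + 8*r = (r)*(r^2 + 6*r + 8) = r*(r + 4)*(r + 2)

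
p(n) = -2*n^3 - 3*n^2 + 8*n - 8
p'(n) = -6*n^2 - 6*n + 8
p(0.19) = -6.60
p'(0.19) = 6.64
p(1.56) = -10.41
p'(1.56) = -15.96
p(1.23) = -6.42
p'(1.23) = -8.46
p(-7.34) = 562.55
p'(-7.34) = -271.21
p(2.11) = -23.26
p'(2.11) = -31.37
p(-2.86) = -8.63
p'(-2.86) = -23.92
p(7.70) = -1037.34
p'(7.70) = -393.94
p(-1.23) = -18.66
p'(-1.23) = 6.30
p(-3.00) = -5.00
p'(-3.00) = -28.00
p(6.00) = -500.00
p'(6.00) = -244.00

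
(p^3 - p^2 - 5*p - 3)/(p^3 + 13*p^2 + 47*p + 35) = (p^2 - 2*p - 3)/(p^2 + 12*p + 35)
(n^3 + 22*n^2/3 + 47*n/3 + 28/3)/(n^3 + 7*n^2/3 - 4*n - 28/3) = (n^2 + 5*n + 4)/(n^2 - 4)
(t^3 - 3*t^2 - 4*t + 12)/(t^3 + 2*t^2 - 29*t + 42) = (t + 2)/(t + 7)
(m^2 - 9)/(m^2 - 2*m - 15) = (m - 3)/(m - 5)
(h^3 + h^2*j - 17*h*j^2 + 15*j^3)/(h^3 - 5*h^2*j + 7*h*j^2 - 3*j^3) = (h + 5*j)/(h - j)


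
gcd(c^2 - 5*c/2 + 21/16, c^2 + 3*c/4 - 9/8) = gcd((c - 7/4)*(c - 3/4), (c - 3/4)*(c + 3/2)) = c - 3/4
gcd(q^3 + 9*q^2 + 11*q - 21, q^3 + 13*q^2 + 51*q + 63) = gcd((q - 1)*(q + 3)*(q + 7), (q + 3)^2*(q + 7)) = q^2 + 10*q + 21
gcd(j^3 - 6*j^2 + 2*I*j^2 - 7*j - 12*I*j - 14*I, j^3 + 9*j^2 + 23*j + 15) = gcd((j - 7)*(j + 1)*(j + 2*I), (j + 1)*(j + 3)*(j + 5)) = j + 1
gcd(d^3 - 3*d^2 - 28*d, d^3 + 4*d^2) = d^2 + 4*d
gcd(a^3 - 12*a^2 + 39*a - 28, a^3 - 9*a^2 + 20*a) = a - 4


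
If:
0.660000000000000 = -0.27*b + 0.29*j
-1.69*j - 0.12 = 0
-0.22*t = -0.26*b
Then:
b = -2.52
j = -0.07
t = -2.98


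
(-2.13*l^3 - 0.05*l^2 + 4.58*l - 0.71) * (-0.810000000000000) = 1.7253*l^3 + 0.0405*l^2 - 3.7098*l + 0.5751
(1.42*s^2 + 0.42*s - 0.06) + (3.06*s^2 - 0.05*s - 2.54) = 4.48*s^2 + 0.37*s - 2.6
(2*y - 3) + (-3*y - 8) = -y - 11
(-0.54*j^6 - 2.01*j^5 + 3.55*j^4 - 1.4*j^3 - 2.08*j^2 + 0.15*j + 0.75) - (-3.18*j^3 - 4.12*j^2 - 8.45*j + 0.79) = -0.54*j^6 - 2.01*j^5 + 3.55*j^4 + 1.78*j^3 + 2.04*j^2 + 8.6*j - 0.04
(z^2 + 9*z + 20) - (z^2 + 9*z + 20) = 0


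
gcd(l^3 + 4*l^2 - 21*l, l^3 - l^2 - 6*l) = l^2 - 3*l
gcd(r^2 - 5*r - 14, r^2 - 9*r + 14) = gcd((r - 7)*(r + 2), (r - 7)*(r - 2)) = r - 7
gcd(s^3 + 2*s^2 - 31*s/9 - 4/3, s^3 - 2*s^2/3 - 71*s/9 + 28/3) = s^2 + 5*s/3 - 4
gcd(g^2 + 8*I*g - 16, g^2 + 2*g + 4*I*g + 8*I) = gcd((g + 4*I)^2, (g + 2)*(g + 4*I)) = g + 4*I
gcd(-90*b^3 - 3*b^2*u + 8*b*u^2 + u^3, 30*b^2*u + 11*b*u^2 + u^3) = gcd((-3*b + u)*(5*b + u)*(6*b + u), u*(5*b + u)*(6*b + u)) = 30*b^2 + 11*b*u + u^2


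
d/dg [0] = 0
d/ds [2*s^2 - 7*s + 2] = 4*s - 7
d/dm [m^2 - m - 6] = 2*m - 1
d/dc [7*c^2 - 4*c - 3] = 14*c - 4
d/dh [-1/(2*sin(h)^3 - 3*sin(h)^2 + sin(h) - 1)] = (6*sin(h)^2 - 6*sin(h) + 1)*cos(h)/(2*sin(h)^3 - 3*sin(h)^2 + sin(h) - 1)^2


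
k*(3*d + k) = 3*d*k + k^2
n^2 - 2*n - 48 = (n - 8)*(n + 6)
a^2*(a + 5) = a^3 + 5*a^2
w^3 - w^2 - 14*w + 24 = (w - 3)*(w - 2)*(w + 4)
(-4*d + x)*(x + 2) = -4*d*x - 8*d + x^2 + 2*x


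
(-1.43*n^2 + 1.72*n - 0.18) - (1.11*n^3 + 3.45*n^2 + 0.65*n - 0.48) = -1.11*n^3 - 4.88*n^2 + 1.07*n + 0.3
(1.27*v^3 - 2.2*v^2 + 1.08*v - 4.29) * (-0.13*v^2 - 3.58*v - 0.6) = -0.1651*v^5 - 4.2606*v^4 + 6.9736*v^3 - 1.9887*v^2 + 14.7102*v + 2.574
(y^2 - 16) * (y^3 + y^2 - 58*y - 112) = y^5 + y^4 - 74*y^3 - 128*y^2 + 928*y + 1792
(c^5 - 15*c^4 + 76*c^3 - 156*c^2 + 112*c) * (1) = c^5 - 15*c^4 + 76*c^3 - 156*c^2 + 112*c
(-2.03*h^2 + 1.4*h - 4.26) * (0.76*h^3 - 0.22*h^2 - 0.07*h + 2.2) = -1.5428*h^5 + 1.5106*h^4 - 3.4035*h^3 - 3.6268*h^2 + 3.3782*h - 9.372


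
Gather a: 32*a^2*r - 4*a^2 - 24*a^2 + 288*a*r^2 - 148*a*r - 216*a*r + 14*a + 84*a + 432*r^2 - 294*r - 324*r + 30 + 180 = a^2*(32*r - 28) + a*(288*r^2 - 364*r + 98) + 432*r^2 - 618*r + 210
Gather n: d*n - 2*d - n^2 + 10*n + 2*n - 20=-2*d - n^2 + n*(d + 12) - 20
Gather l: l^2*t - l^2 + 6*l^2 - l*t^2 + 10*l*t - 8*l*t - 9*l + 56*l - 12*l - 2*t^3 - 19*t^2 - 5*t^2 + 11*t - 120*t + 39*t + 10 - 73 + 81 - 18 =l^2*(t + 5) + l*(-t^2 + 2*t + 35) - 2*t^3 - 24*t^2 - 70*t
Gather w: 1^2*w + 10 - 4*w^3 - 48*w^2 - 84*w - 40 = -4*w^3 - 48*w^2 - 83*w - 30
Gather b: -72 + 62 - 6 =-16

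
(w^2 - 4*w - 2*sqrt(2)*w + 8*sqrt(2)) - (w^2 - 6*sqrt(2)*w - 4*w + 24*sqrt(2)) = 4*sqrt(2)*w - 16*sqrt(2)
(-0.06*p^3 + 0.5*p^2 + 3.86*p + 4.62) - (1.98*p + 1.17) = -0.06*p^3 + 0.5*p^2 + 1.88*p + 3.45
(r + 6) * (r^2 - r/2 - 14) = r^3 + 11*r^2/2 - 17*r - 84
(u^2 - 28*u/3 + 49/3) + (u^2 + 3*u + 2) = 2*u^2 - 19*u/3 + 55/3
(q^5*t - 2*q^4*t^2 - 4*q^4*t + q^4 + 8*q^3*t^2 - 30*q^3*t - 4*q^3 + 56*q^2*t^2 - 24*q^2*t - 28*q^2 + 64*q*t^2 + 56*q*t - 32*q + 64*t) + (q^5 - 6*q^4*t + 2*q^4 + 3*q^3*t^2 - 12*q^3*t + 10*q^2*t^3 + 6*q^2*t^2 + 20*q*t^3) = q^5*t + q^5 - 2*q^4*t^2 - 10*q^4*t + 3*q^4 + 11*q^3*t^2 - 42*q^3*t - 4*q^3 + 10*q^2*t^3 + 62*q^2*t^2 - 24*q^2*t - 28*q^2 + 20*q*t^3 + 64*q*t^2 + 56*q*t - 32*q + 64*t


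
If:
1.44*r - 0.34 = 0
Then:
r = 0.24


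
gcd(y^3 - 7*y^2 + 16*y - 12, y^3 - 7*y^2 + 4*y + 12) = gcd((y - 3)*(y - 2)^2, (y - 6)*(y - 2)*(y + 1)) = y - 2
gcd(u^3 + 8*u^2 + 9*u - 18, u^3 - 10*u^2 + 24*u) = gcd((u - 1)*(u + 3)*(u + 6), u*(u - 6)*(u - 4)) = 1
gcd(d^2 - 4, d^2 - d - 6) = d + 2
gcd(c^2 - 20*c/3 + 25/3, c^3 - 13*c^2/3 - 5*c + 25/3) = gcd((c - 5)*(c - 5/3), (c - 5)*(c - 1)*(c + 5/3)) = c - 5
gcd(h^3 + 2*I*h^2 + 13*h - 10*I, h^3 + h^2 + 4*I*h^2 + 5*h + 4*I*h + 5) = h^2 + 4*I*h + 5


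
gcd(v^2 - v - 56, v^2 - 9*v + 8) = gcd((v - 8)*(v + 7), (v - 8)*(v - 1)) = v - 8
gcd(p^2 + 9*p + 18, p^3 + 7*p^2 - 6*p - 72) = p + 6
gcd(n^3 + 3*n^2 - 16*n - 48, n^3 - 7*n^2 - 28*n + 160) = n - 4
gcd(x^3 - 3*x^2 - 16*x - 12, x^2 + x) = x + 1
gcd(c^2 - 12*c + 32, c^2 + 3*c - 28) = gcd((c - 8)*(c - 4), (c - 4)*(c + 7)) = c - 4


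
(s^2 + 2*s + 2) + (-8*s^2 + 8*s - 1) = -7*s^2 + 10*s + 1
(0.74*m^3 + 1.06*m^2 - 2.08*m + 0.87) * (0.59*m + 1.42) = 0.4366*m^4 + 1.6762*m^3 + 0.278*m^2 - 2.4403*m + 1.2354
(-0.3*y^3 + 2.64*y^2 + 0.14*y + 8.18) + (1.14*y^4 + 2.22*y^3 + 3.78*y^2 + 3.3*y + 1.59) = 1.14*y^4 + 1.92*y^3 + 6.42*y^2 + 3.44*y + 9.77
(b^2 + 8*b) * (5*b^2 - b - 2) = 5*b^4 + 39*b^3 - 10*b^2 - 16*b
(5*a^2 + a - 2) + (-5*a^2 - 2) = a - 4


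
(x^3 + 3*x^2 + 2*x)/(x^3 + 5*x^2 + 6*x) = (x + 1)/(x + 3)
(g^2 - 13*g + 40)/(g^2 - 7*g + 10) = (g - 8)/(g - 2)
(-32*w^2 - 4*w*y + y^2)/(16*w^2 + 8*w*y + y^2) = (-8*w + y)/(4*w + y)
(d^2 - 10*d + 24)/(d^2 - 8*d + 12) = (d - 4)/(d - 2)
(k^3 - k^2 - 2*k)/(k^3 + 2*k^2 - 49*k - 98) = k*(k^2 - k - 2)/(k^3 + 2*k^2 - 49*k - 98)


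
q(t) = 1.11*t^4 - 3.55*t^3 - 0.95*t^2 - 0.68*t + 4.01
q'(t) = 4.44*t^3 - 10.65*t^2 - 1.9*t - 0.68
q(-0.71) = 5.57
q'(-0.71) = -6.29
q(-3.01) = 185.38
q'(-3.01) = -212.53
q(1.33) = -3.45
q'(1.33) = -11.60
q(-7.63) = 5292.80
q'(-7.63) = -2578.42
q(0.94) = 0.45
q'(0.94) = -8.19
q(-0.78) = 6.06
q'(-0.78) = -7.78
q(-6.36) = 2699.33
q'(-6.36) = -1561.62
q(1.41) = -4.40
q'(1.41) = -12.09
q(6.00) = 637.49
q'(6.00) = 563.56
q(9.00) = 4615.70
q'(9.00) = 2356.33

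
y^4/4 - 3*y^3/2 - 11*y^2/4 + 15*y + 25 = (y/2 + 1)^2*(y - 5)^2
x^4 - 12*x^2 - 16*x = x*(x - 4)*(x + 2)^2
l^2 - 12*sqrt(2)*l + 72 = (l - 6*sqrt(2))^2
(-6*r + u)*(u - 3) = -6*r*u + 18*r + u^2 - 3*u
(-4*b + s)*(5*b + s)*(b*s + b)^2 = -20*b^4*s^2 - 40*b^4*s - 20*b^4 + b^3*s^3 + 2*b^3*s^2 + b^3*s + b^2*s^4 + 2*b^2*s^3 + b^2*s^2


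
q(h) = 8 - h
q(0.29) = 7.71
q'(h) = -1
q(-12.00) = 20.00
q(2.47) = 5.53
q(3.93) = 4.07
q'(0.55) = -1.00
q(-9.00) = 17.00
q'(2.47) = -1.00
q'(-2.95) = -1.00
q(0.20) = 7.80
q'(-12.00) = -1.00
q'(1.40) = -1.00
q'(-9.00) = -1.00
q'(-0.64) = -1.00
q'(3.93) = -1.00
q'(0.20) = -1.00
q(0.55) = 7.45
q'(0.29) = -1.00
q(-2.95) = 10.95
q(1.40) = 6.60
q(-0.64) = 8.64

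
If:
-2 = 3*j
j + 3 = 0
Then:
No Solution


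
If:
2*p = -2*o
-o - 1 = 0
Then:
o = -1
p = 1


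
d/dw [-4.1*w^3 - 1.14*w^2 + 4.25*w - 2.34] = -12.3*w^2 - 2.28*w + 4.25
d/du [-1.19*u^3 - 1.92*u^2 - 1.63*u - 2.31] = -3.57*u^2 - 3.84*u - 1.63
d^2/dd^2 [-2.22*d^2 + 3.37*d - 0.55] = -4.44000000000000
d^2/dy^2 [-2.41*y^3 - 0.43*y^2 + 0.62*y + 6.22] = -14.46*y - 0.86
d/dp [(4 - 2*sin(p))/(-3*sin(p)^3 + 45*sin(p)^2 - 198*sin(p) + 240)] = 2*(13 - 2*sin(p))*cos(p)/(3*(sin(p) - 8)^2*(sin(p) - 5)^2)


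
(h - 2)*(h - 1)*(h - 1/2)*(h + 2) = h^4 - 3*h^3/2 - 7*h^2/2 + 6*h - 2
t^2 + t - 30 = (t - 5)*(t + 6)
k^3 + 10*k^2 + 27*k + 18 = (k + 1)*(k + 3)*(k + 6)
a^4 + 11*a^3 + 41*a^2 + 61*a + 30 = (a + 1)*(a + 2)*(a + 3)*(a + 5)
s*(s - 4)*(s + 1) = s^3 - 3*s^2 - 4*s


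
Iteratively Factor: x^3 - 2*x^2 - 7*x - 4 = (x + 1)*(x^2 - 3*x - 4) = (x - 4)*(x + 1)*(x + 1)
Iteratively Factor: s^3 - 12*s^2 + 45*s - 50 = (s - 5)*(s^2 - 7*s + 10) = (s - 5)*(s - 2)*(s - 5)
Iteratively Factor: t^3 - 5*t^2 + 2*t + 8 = (t - 4)*(t^2 - t - 2) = (t - 4)*(t + 1)*(t - 2)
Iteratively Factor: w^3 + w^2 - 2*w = (w + 2)*(w^2 - w) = (w - 1)*(w + 2)*(w)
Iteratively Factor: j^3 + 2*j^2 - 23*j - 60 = (j + 3)*(j^2 - j - 20) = (j - 5)*(j + 3)*(j + 4)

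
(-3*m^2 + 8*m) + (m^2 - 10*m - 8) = -2*m^2 - 2*m - 8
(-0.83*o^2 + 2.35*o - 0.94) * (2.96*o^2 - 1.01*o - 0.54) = -2.4568*o^4 + 7.7943*o^3 - 4.7077*o^2 - 0.3196*o + 0.5076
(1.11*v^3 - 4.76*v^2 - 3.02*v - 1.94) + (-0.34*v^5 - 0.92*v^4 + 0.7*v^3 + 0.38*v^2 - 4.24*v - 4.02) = -0.34*v^5 - 0.92*v^4 + 1.81*v^3 - 4.38*v^2 - 7.26*v - 5.96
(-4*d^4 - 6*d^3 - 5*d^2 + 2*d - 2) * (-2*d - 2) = 8*d^5 + 20*d^4 + 22*d^3 + 6*d^2 + 4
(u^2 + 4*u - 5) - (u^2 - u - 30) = 5*u + 25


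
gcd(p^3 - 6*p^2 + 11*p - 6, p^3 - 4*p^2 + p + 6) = p^2 - 5*p + 6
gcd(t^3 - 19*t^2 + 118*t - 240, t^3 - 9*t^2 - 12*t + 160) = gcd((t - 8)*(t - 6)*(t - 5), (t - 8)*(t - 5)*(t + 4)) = t^2 - 13*t + 40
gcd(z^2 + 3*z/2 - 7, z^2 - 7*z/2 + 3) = z - 2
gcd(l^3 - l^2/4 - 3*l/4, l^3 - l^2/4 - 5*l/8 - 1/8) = l - 1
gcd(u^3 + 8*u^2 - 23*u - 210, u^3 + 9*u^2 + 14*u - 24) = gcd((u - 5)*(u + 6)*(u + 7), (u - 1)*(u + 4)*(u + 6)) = u + 6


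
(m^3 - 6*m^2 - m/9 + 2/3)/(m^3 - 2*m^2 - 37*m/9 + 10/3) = (9*m^3 - 54*m^2 - m + 6)/(9*m^3 - 18*m^2 - 37*m + 30)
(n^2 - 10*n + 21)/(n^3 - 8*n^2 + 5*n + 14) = (n - 3)/(n^2 - n - 2)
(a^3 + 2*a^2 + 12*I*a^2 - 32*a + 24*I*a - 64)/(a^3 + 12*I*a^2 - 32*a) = (a + 2)/a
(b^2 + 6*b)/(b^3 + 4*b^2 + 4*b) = (b + 6)/(b^2 + 4*b + 4)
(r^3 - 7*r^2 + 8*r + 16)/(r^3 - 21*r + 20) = (r^2 - 3*r - 4)/(r^2 + 4*r - 5)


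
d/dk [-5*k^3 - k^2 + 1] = k*(-15*k - 2)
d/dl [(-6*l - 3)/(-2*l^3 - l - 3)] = 3*(4*l^3 + 2*l - (2*l + 1)*(6*l^2 + 1) + 6)/(2*l^3 + l + 3)^2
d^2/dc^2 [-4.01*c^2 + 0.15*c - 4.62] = -8.02000000000000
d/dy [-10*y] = -10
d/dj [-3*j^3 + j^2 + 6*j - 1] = -9*j^2 + 2*j + 6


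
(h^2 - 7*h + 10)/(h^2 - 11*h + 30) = (h - 2)/(h - 6)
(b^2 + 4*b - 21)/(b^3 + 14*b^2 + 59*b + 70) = (b - 3)/(b^2 + 7*b + 10)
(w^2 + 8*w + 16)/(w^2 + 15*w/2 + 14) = 2*(w + 4)/(2*w + 7)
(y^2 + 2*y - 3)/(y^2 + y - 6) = (y - 1)/(y - 2)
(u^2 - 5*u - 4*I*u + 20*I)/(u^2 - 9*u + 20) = (u - 4*I)/(u - 4)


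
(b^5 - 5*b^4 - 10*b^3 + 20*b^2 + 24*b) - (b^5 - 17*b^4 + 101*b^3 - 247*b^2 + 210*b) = 12*b^4 - 111*b^3 + 267*b^2 - 186*b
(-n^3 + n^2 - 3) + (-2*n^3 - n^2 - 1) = -3*n^3 - 4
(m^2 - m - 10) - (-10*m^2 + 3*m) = 11*m^2 - 4*m - 10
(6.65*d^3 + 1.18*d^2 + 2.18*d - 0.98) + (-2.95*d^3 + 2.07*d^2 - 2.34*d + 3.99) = 3.7*d^3 + 3.25*d^2 - 0.16*d + 3.01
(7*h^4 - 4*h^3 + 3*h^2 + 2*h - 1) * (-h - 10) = -7*h^5 - 66*h^4 + 37*h^3 - 32*h^2 - 19*h + 10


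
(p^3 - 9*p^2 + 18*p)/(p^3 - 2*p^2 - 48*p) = (-p^2 + 9*p - 18)/(-p^2 + 2*p + 48)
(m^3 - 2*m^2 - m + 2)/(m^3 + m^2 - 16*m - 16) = (m^2 - 3*m + 2)/(m^2 - 16)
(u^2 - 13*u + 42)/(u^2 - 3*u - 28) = (u - 6)/(u + 4)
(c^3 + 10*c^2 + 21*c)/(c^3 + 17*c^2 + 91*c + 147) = c/(c + 7)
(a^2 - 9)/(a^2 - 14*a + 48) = (a^2 - 9)/(a^2 - 14*a + 48)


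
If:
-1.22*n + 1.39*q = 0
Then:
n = 1.13934426229508*q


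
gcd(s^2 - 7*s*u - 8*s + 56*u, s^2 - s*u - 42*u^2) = s - 7*u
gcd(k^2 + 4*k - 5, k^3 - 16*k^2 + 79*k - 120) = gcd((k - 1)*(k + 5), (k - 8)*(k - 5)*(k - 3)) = 1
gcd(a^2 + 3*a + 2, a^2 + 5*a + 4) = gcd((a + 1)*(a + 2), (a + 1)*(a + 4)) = a + 1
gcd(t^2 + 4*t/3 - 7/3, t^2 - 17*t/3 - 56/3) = t + 7/3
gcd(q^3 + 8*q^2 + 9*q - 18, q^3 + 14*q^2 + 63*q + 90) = q^2 + 9*q + 18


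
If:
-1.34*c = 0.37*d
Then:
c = -0.276119402985075*d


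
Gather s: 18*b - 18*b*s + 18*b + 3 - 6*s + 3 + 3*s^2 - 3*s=36*b + 3*s^2 + s*(-18*b - 9) + 6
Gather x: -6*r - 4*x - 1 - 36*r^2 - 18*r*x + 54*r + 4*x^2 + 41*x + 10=-36*r^2 + 48*r + 4*x^2 + x*(37 - 18*r) + 9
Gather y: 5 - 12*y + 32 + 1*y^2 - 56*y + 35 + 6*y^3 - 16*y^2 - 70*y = 6*y^3 - 15*y^2 - 138*y + 72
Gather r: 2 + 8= 10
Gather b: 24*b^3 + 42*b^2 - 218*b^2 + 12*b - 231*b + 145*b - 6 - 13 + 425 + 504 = 24*b^3 - 176*b^2 - 74*b + 910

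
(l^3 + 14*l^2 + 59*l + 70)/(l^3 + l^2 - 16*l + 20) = (l^2 + 9*l + 14)/(l^2 - 4*l + 4)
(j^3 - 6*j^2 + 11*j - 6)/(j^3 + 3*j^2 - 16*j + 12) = (j - 3)/(j + 6)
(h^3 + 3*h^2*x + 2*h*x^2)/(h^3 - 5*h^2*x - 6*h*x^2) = (-h - 2*x)/(-h + 6*x)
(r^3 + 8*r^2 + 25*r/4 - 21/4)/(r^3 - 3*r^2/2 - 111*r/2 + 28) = (r + 3/2)/(r - 8)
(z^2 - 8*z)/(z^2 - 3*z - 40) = z/(z + 5)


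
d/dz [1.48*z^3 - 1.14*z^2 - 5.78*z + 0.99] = 4.44*z^2 - 2.28*z - 5.78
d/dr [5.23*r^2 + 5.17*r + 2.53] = 10.46*r + 5.17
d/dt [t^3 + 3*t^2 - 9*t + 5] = 3*t^2 + 6*t - 9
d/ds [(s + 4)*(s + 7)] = 2*s + 11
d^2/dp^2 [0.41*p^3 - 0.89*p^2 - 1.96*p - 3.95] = 2.46*p - 1.78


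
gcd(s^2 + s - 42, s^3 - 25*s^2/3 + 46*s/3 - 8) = s - 6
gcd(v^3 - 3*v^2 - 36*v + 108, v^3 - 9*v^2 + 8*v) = 1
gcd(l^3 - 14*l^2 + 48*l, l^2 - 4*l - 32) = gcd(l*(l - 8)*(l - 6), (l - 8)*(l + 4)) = l - 8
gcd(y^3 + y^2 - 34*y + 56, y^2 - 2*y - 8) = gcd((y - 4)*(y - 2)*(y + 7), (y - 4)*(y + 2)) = y - 4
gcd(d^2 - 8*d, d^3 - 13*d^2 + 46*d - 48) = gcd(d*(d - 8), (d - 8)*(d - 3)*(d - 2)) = d - 8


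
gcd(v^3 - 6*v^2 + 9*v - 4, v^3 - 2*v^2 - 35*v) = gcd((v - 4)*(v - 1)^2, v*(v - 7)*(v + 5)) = 1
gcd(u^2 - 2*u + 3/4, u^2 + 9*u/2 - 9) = u - 3/2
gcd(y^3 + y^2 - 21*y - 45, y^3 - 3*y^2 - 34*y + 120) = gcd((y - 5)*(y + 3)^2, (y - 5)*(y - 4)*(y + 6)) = y - 5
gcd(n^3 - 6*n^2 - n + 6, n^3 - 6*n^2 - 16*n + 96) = n - 6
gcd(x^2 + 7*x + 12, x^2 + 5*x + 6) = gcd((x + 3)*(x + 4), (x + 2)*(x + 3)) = x + 3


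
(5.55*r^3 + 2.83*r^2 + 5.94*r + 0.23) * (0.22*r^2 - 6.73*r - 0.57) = 1.221*r^5 - 36.7289*r^4 - 20.9026*r^3 - 41.5387*r^2 - 4.9337*r - 0.1311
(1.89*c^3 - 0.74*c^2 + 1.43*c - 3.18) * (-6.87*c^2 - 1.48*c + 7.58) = -12.9843*c^5 + 2.2866*c^4 + 5.5973*c^3 + 14.121*c^2 + 15.5458*c - 24.1044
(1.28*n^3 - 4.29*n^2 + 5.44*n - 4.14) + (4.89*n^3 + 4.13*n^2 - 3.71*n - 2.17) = 6.17*n^3 - 0.16*n^2 + 1.73*n - 6.31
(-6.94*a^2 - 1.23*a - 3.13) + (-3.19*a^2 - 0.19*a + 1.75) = -10.13*a^2 - 1.42*a - 1.38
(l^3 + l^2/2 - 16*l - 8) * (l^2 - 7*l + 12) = l^5 - 13*l^4/2 - 15*l^3/2 + 110*l^2 - 136*l - 96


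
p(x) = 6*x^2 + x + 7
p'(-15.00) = -179.00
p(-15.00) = 1342.00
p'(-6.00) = -71.00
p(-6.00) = 217.00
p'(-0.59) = -6.08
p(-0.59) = 8.50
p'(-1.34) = -15.08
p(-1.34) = 16.43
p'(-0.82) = -8.84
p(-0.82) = 10.21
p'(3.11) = 38.32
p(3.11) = 68.14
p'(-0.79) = -8.48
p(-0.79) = 9.95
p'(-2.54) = -29.48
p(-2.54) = 43.17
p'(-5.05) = -59.60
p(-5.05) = 154.96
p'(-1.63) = -18.56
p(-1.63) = 21.31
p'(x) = 12*x + 1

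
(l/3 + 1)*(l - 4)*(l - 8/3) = l^3/3 - 11*l^2/9 - 28*l/9 + 32/3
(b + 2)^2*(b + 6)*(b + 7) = b^4 + 17*b^3 + 98*b^2 + 220*b + 168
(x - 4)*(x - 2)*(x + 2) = x^3 - 4*x^2 - 4*x + 16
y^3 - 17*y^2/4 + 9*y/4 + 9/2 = (y - 3)*(y - 2)*(y + 3/4)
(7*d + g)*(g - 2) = 7*d*g - 14*d + g^2 - 2*g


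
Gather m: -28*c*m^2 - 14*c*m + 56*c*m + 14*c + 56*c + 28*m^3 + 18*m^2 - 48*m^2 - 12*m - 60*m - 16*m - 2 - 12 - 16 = 70*c + 28*m^3 + m^2*(-28*c - 30) + m*(42*c - 88) - 30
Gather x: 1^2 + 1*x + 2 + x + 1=2*x + 4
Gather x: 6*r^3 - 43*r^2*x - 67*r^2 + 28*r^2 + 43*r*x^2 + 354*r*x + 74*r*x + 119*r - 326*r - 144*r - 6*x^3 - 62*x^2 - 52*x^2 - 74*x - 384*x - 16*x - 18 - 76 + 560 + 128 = 6*r^3 - 39*r^2 - 351*r - 6*x^3 + x^2*(43*r - 114) + x*(-43*r^2 + 428*r - 474) + 594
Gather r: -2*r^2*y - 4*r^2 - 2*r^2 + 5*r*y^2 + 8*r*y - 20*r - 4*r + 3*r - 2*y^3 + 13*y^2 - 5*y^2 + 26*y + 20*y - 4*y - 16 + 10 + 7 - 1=r^2*(-2*y - 6) + r*(5*y^2 + 8*y - 21) - 2*y^3 + 8*y^2 + 42*y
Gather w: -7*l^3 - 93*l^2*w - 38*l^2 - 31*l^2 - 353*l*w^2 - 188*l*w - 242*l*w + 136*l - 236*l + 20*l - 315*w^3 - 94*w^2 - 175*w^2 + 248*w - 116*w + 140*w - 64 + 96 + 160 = -7*l^3 - 69*l^2 - 80*l - 315*w^3 + w^2*(-353*l - 269) + w*(-93*l^2 - 430*l + 272) + 192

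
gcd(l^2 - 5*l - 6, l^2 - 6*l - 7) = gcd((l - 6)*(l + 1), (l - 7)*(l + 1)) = l + 1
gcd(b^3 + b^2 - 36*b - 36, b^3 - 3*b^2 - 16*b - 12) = b^2 - 5*b - 6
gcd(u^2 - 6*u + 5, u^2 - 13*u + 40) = u - 5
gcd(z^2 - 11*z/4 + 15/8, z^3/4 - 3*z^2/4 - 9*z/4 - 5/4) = 1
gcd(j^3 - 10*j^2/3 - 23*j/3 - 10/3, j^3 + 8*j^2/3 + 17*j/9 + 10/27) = j + 2/3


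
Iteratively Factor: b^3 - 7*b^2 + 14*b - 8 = (b - 1)*(b^2 - 6*b + 8) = (b - 4)*(b - 1)*(b - 2)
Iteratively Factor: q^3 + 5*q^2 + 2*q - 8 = (q + 4)*(q^2 + q - 2) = (q + 2)*(q + 4)*(q - 1)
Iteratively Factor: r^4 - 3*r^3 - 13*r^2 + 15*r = (r)*(r^3 - 3*r^2 - 13*r + 15) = r*(r - 1)*(r^2 - 2*r - 15) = r*(r - 5)*(r - 1)*(r + 3)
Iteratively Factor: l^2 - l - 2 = (l + 1)*(l - 2)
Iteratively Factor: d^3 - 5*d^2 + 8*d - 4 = (d - 2)*(d^2 - 3*d + 2) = (d - 2)^2*(d - 1)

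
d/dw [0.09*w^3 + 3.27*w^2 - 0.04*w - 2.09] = 0.27*w^2 + 6.54*w - 0.04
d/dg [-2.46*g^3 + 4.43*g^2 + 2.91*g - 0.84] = -7.38*g^2 + 8.86*g + 2.91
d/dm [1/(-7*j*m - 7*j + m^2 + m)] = (7*j - 2*m - 1)/(7*j*m + 7*j - m^2 - m)^2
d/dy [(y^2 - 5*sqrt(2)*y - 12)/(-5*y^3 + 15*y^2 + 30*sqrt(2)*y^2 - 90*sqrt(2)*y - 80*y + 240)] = ((-2*y + 5*sqrt(2))*(y^3 - 6*sqrt(2)*y^2 - 3*y^2 + 16*y + 18*sqrt(2)*y - 48) - (-y^2 + 5*sqrt(2)*y + 12)*(3*y^2 - 12*sqrt(2)*y - 6*y + 16 + 18*sqrt(2)))/(5*(y^3 - 6*sqrt(2)*y^2 - 3*y^2 + 16*y + 18*sqrt(2)*y - 48)^2)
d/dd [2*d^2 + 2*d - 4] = 4*d + 2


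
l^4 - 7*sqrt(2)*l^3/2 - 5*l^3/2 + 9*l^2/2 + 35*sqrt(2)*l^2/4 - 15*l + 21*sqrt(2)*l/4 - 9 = (l - 3)*(l + 1/2)*(l - 2*sqrt(2))*(l - 3*sqrt(2)/2)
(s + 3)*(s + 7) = s^2 + 10*s + 21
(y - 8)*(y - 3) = y^2 - 11*y + 24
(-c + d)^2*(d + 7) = c^2*d + 7*c^2 - 2*c*d^2 - 14*c*d + d^3 + 7*d^2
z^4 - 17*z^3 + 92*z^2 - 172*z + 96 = (z - 8)*(z - 6)*(z - 2)*(z - 1)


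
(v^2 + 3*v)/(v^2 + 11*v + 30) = v*(v + 3)/(v^2 + 11*v + 30)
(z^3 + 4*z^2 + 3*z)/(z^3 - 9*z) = (z + 1)/(z - 3)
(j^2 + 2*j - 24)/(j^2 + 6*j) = (j - 4)/j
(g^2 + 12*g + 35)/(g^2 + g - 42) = (g + 5)/(g - 6)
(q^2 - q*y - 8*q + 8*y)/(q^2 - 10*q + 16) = (q - y)/(q - 2)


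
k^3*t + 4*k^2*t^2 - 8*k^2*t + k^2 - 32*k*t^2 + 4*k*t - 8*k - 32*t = (k - 8)*(k + 4*t)*(k*t + 1)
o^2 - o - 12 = (o - 4)*(o + 3)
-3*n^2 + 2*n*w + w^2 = (-n + w)*(3*n + w)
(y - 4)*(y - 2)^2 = y^3 - 8*y^2 + 20*y - 16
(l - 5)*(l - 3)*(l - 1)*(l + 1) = l^4 - 8*l^3 + 14*l^2 + 8*l - 15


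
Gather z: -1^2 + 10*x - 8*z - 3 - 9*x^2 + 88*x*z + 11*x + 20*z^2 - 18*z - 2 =-9*x^2 + 21*x + 20*z^2 + z*(88*x - 26) - 6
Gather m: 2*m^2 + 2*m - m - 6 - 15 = 2*m^2 + m - 21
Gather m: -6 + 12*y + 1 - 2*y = 10*y - 5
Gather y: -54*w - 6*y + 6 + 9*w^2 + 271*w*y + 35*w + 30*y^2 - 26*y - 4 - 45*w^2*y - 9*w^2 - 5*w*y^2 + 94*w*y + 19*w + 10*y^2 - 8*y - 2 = y^2*(40 - 5*w) + y*(-45*w^2 + 365*w - 40)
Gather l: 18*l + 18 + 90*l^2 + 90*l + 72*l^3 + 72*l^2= 72*l^3 + 162*l^2 + 108*l + 18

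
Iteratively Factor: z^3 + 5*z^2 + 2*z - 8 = (z + 2)*(z^2 + 3*z - 4) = (z + 2)*(z + 4)*(z - 1)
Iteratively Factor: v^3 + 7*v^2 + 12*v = (v + 3)*(v^2 + 4*v) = (v + 3)*(v + 4)*(v)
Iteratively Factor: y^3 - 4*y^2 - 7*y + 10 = (y + 2)*(y^2 - 6*y + 5) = (y - 1)*(y + 2)*(y - 5)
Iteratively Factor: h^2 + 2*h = (h)*(h + 2)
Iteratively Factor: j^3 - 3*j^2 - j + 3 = (j - 1)*(j^2 - 2*j - 3) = (j - 1)*(j + 1)*(j - 3)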